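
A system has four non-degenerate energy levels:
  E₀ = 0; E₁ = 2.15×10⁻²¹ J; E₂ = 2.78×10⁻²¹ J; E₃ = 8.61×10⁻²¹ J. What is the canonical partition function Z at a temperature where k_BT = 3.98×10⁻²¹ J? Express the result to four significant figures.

Z = 2.195

Eᵢ/kT = 0, 0.540201, 0.698492, 2.16332.
Z = Σ e^(−Eᵢ/kT) = e^(−0) + e^(−0.540201) + e^(−0.698492) + e^(−2.16332) = 1.00000 + 0.582631 + 0.497335 + 0.114943 = 2.19491.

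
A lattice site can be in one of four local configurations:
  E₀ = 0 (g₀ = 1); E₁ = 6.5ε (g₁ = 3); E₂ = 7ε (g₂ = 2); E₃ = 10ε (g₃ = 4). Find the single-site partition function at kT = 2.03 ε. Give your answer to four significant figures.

Eᵢ/kT = 0, 3.20197, 3.44828, 4.92611.
Z = Σ gᵢe^(−Eᵢ/kT) = 1·e^(−0) + 3·e^(−3.20197) + 2·e^(−3.44828) + 4·e^(−4.92611) = 1.00000 + 0.122046 + 0.0636006 + 0.0290187 = 1.21467.

Z = 1.215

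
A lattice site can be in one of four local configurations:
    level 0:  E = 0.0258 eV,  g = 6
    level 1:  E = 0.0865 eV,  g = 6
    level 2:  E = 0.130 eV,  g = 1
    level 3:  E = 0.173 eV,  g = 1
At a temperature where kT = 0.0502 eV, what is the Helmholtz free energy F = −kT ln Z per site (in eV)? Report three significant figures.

Eᵢ/kT = 0.51394, 1.7231, 2.5896, 3.4462.
Z = Σ gᵢe^(−Eᵢ/kT) = 6·e^(−0.51394) + 6·e^(−1.7231) + 1·e^(−2.5896) + 1·e^(−3.4462) = 3.5888 + 1.0711 + 0.075050 + 0.031866 = 4.7668.
F = −kT ln Z = −0.0502 × ln(4.7668) = −0.0502 × 1.5617 = -0.0784 eV.

-0.0784 eV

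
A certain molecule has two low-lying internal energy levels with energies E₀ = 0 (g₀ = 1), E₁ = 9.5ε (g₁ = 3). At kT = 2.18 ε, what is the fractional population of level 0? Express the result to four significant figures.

0.9630

Eᵢ/kT = 0, 4.35780.
Z = Σ gᵢe^(−Eᵢ/kT) = 1·e^(−0) + 3·e^(−4.35780) = 1.00000 + 0.0384196 = 1.03842.
P₀ = g₀ e^(−E₀/kT) / Z = 1.00000/1.03842 = 0.9630.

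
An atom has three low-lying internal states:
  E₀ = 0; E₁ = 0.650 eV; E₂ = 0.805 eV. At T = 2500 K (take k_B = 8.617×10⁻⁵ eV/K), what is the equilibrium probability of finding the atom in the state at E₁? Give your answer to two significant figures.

0.046

k_BT = 8.617×10⁻⁵ × 2500 K = 0.2154 eV.
Eᵢ/kT = 0, 3.018, 3.737.
Z = Σ e^(−Eᵢ/kT) = e^(−0) + e^(−3.018) + e^(−3.737) = 1.000 + 0.04890 + 0.02383 = 1.073.
P₁ = e^(−E₁/kT) / Z = 0.04890/1.073 = 0.046.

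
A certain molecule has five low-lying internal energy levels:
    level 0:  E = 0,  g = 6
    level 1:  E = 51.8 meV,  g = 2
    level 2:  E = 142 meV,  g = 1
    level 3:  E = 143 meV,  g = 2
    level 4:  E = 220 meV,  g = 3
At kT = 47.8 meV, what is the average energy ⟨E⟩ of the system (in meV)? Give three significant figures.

9.23 meV

Eᵢ/kT = 0, 1.0837, 2.9707, 2.9916, 4.6025.
Z = Σ gᵢe^(−Eᵢ/kT) = 6·e^(−0) + 2·e^(−1.0837) + 1·e^(−2.9707) + 2·e^(−2.9916) + 3·e^(−4.6025) = 6.0000 + 0.67668 + 0.051267 + 0.10041 + 0.030080 = 6.8584.
⟨E⟩ = Σ Eᵢ gᵢe^(−Eᵢ/kT) / Z = (0·6.0000 + 51.8·0.67668 + 142·0.051267 + 143·0.10041 + 220·0.030080) / 6.8584 = 9.23 meV.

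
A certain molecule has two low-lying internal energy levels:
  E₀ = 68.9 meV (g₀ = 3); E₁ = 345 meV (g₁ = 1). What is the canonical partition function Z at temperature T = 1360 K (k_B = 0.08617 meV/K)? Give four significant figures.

Z = 1.719

k_BT = 0.08617 × 1360 K = 117.191 meV.
Eᵢ/kT = 0.587929, 2.94391.
Z = Σ gᵢe^(−Eᵢ/kT) = 3·e^(−0.587929) + 1·e^(−2.94391) = 1.66643 + 0.0526594 = 1.71909.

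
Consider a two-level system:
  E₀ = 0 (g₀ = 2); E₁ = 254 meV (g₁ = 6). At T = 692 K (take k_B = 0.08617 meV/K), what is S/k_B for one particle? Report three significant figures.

0.908

k_BT = 0.08617 × 692 K = 59.630 meV.
Eᵢ/kT = 0, 4.2596.
Z = Σ gᵢe^(−Eᵢ/kT) = 2·e^(−0) + 6·e^(−4.2596) = 2.0000 + 0.084768 = 2.0848.
⟨E⟩ = Σ EᵢPᵢ = 10.328 meV.
S/k_B = ln Z + ⟨E⟩/kT = ln(2.0848) + 10.328/59.630 = 0.73467 + 0.17320 = 0.908.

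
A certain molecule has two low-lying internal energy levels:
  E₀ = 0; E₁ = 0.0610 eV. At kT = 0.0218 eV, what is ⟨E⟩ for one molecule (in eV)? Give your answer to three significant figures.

0.00350 eV

Eᵢ/kT = 0, 2.7982.
Z = Σ e^(−Eᵢ/kT) = e^(−0) + e^(−2.7982) = 1.0000 + 0.060920 = 1.0609.
⟨E⟩ = Σ Eᵢ e^(−Eᵢ/kT) / Z = (0·1.0000 + 0.0610·0.060920) / 1.0609 = 0.00350 eV.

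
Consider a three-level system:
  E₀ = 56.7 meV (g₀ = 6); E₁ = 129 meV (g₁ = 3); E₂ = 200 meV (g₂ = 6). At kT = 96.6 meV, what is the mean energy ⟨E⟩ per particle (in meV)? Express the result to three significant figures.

Eᵢ/kT = 0.58696, 1.3354, 2.0704.
Z = Σ gᵢe^(−Eᵢ/kT) = 6·e^(−0.58696) + 3·e^(−1.3354) + 6·e^(−2.0704) = 3.3361 + 0.78916 + 0.75681 = 4.8821.
⟨E⟩ = Σ Eᵢ gᵢe^(−Eᵢ/kT) / Z = (56.7·3.3361 + 129·0.78916 + 200·0.75681) / 4.8821 = 90.6 meV.

90.6 meV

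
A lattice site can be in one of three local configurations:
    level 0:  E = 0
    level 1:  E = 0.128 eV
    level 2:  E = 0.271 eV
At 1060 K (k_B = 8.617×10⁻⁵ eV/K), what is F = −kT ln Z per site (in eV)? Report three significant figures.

k_BT = 8.617×10⁻⁵ × 1060 K = 0.091340 eV.
Eᵢ/kT = 0, 1.4014, 2.9669.
Z = Σ e^(−Eᵢ/kT) = e^(−0) + e^(−1.4014) + e^(−2.9669) = 1.0000 + 0.24625 + 0.051463 = 1.2977.
F = −kT ln Z = −0.091340 × ln(1.2977) = −0.091340 × 0.26059 = -0.0238 eV.

-0.0238 eV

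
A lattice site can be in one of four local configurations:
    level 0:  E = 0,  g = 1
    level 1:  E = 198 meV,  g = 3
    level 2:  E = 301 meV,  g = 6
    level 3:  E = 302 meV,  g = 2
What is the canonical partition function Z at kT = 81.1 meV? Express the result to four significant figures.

Eᵢ/kT = 0, 2.44143, 3.71147, 3.72380.
Z = Σ gᵢe^(−Eᵢ/kT) = 1·e^(−0) + 3·e^(−2.44143) + 6·e^(−3.71147) + 2·e^(−3.72380) = 1.00000 + 0.261109 + 0.146649 + 0.0482841 = 1.45604.

Z = 1.456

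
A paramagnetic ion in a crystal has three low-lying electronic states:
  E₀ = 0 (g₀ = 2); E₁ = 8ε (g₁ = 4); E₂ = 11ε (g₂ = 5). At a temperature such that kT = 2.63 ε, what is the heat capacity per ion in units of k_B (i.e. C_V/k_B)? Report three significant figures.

Eᵢ/kT = 0, 3.0418, 4.1825.
Z = Σ gᵢe^(−Eᵢ/kT) = 2·e^(−0) + 4·e^(−3.0418) + 5·e^(−4.1825) = 2.0000 + 0.19100 + 0.076302 = 2.2673.
⟨E⟩ = 1.0441 ε, ⟨E²⟩ = 9.4635 ε².
C_V/k_B = (⟨E²⟩ − ⟨E⟩²)/(kT)² = (9.4635 − 1.0901)/6.9169 = 1.21.

1.21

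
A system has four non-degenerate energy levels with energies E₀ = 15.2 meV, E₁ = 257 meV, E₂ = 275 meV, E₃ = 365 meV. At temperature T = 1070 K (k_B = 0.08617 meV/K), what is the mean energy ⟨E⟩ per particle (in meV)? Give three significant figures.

k_BT = 0.08617 × 1070 K = 92.202 meV.
Eᵢ/kT = 0.16486, 2.7874, 2.9826, 3.9587.
Z = Σ e^(−Eᵢ/kT) = e^(−0.16486) + e^(−2.7874) + e^(−2.9826) + e^(−3.9587) = 0.84801 + 0.061581 + 0.050661 + 0.019088 = 0.97934.
⟨E⟩ = Σ Eᵢ e^(−Eᵢ/kT) / Z = (15.2·0.84801 + 257·0.061581 + 275·0.050661 + 365·0.019088) / 0.97934 = 50.7 meV.

50.7 meV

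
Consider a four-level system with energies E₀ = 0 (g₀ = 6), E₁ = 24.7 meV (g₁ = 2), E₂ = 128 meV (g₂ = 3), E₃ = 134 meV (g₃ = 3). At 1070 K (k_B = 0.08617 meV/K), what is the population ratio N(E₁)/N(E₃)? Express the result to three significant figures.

2.18

k_BT = 0.08617 × 1070 K = 92.202 meV.
n₁/n₃ = (g₁/g₃) exp[−(E₁−E₃)/kT] = (2/3) × exp(−(-109.3 meV)/(92.202 meV)) = (2/3) × exp(1.1854) = 2.18.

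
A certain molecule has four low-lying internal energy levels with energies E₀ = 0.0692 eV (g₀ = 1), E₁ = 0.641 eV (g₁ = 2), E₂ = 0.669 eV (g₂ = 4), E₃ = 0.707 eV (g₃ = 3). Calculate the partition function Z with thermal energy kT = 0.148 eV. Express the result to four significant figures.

Eᵢ/kT = 0.467568, 4.33108, 4.52027, 4.77703.
Z = Σ gᵢe^(−Eᵢ/kT) = 1·e^(−0.467568) + 2·e^(−4.33108) + 4·e^(−4.52027) + 3·e^(−4.77703) = 0.626524 + 0.0263067 + 0.0435443 + 0.0252629 = 0.721638.

Z = 0.7216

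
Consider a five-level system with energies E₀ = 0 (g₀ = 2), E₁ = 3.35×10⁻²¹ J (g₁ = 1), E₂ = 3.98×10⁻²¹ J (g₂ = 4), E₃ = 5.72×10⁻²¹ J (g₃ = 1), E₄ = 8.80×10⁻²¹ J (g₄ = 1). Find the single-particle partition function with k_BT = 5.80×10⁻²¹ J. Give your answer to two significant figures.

Eᵢ/kT = 0, 0.5776, 0.6862, 0.9862, 1.517.
Z = Σ gᵢe^(−Eᵢ/kT) = 2·e^(−0) + 1·e^(−0.5776) + 4·e^(−0.6862) + 1·e^(−0.9862) + 1·e^(−1.517) = 2.000 + 0.5612 + 2.014 + 0.3730 + 0.2194 = 5.168.

Z = 5.2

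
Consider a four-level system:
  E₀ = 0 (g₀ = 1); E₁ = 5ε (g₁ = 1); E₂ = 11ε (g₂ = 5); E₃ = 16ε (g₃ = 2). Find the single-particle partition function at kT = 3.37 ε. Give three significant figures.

Z = 1.44

Eᵢ/kT = 0, 1.4837, 3.2641, 4.7478.
Z = Σ gᵢe^(−Eᵢ/kT) = 1·e^(−0) + 1·e^(−1.4837) + 5·e^(−3.2641) + 2·e^(−4.7478) = 1.0000 + 0.22680 + 0.19116 + 0.017341 = 1.4353.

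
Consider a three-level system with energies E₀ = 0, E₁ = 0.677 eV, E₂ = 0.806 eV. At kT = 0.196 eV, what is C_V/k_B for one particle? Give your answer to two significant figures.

Eᵢ/kT = 0, 3.454, 4.112.
Z = Σ e^(−Eᵢ/kT) = e^(−0) + e^(−3.454) + e^(−4.112) = 1.000 + 0.03162 + 0.01637 = 1.048.
⟨E⟩ = 0.03302 eV, ⟨E²⟩ = 0.02398 eV².
C_V/k_B = (⟨E²⟩ − ⟨E⟩²)/(kT)² = (0.02398 − 0.001090)/0.03842 = 0.60.

0.60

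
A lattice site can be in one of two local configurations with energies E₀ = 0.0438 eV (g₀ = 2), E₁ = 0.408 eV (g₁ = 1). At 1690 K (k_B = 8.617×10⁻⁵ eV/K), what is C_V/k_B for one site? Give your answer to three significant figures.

0.237

k_BT = 8.617×10⁻⁵ × 1690 K = 0.14563 eV.
Eᵢ/kT = 0.30076, 2.8016.
Z = Σ gᵢe^(−Eᵢ/kT) = 2·e^(−0.30076) + 1·e^(−2.8016) = 1.4805 + 0.060713 = 1.5412.
⟨E⟩ = 0.058147 eV, ⟨E²⟩ = 0.0084005 eV².
C_V/k_B = (⟨E²⟩ − ⟨E⟩²)/(kT)² = (0.0084005 − 0.0033811)/0.021208 = 0.237.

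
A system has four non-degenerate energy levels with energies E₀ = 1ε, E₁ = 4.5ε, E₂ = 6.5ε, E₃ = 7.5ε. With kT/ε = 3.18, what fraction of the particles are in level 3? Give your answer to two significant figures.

Eᵢ/kT = 0.3145, 1.415, 2.044, 2.358.
Z = Σ e^(−Eᵢ/kT) = e^(−0.3145) + e^(−1.415) + e^(−2.044) + e^(−2.358) = 0.7302 + 0.2429 + 0.1295 + 0.09461 = 1.197.
P₃ = e^(−E₃/kT) / Z = 0.09461/1.197 = 0.079.

0.079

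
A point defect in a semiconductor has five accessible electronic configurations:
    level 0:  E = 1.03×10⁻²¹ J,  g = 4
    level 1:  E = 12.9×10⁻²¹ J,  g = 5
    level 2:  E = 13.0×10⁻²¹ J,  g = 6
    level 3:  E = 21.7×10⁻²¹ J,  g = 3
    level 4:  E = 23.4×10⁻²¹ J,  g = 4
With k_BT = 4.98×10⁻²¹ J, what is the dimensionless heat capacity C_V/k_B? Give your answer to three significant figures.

Eᵢ/kT = 0.20683, 2.5904, 2.6104, 4.3574, 4.6988.
Z = Σ gᵢe^(−Eᵢ/kT) = 4·e^(−0.20683) + 5·e^(−2.5904) + 6·e^(−2.6104) + 3·e^(−4.3574) + 4·e^(−4.6988) = 3.2526 + 0.37495 + 0.44103 + 0.038435 + 0.036425 = 4.1434.
⟨E⟩ = 3.7667, ⟨E²⟩ = 43.062.
C_V/k_B = (⟨E²⟩ − ⟨E⟩²)/(kT)² = (43.062 − 14.188)/24.800 = 1.16.

1.16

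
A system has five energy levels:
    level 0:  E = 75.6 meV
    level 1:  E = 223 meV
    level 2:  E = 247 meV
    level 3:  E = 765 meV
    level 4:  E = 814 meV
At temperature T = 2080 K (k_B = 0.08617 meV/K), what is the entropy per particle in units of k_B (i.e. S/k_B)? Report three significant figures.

1.09

k_BT = 0.08617 × 2080 K = 179.23 meV.
Eᵢ/kT = 0.42180, 1.2442, 1.3781, 4.2683, 4.5417.
Z = Σ e^(−Eᵢ/kT) = e^(−0.42180) + e^(−1.2442) + e^(−1.3781) + e^(−4.2683) + e^(−4.5417) = 0.65587 + 0.28817 + 0.25206 + 0.014006 + 0.010655 = 1.2208.
⟨E⟩ = Σ EᵢPᵢ = 160.13 meV.
S/k_B = ln Z + ⟨E⟩/kT = ln(1.2208) + 160.13/179.23 = 0.19951 + 0.89343 = 1.09.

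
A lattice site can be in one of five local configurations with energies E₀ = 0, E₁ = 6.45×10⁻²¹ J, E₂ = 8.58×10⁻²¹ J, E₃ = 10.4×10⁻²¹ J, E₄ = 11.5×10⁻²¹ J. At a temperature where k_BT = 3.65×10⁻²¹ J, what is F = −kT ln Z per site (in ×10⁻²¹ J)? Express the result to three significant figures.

Eᵢ/kT = 0, 1.7671, 2.3507, 2.8493, 3.1507.
Z = Σ e^(−Eᵢ/kT) = e^(−0) + e^(−1.7671) + e^(−2.3507) + e^(−2.8493) + e^(−3.1507) = 1.0000 + 0.17083 + 0.095302 + 0.057885 + 0.042822 = 1.3668.
F = −kT ln Z = −3.65 × ln(1.3668) = −3.65 × 0.31247 = -1.14 ×10⁻²¹ J.

-1.14 ×10⁻²¹ J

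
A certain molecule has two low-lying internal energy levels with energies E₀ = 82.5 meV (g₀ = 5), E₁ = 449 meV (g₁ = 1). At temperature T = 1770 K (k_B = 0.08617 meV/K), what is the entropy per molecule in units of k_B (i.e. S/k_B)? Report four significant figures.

1.670

k_BT = 0.08617 × 1770 K = 152.521 meV.
Eᵢ/kT = 0.540909, 2.94386.
Z = Σ gᵢe^(−Eᵢ/kT) = 5·e^(−0.540909) + 1·e^(−2.94386) = 2.91109 + 0.0526621 = 2.96375.
⟨E⟩ = Σ EᵢPᵢ = 89.0123 meV.
S/k_B = ln Z + ⟨E⟩/kT = ln(2.96375) + 89.0123/152.521 = 1.08646 + 0.583607 = 1.670.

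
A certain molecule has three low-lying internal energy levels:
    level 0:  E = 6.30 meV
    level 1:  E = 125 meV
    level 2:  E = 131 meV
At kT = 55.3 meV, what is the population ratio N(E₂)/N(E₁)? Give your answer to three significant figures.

n₂/n₁ = exp[−(E₂−E₁)/kT] = exp(−(6 meV)/(55.3 meV)) = exp(-0.10850) = 0.897.

0.897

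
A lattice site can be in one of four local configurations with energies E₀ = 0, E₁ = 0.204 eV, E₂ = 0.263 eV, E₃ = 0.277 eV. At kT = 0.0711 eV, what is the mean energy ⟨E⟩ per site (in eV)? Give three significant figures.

Eᵢ/kT = 0, 2.8692, 3.6990, 3.8959.
Z = Σ e^(−Eᵢ/kT) = e^(−0) + e^(−2.8692) + e^(−3.6990) + e^(−3.8959) = 1.0000 + 0.056744 + 0.024748 + 0.020325 = 1.1018.
⟨E⟩ = Σ Eᵢ e^(−Eᵢ/kT) / Z = (0·1.0000 + 0.204·0.056744 + 0.263·0.024748 + 0.277·0.020325) / 1.1018 = 0.0215 eV.

0.0215 eV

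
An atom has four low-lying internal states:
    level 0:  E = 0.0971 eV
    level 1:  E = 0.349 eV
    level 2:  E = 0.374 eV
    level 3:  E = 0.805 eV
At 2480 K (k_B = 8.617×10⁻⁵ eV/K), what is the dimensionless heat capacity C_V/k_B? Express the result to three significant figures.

k_BT = 8.617×10⁻⁵ × 2480 K = 0.21370 eV.
Eᵢ/kT = 0.45438, 1.6331, 1.7501, 3.7670.
Z = Σ e^(−Eᵢ/kT) = e^(−0.45438) + e^(−1.6331) + e^(−1.7501) + e^(−3.7670) = 0.63484 + 0.19532 + 0.17376 + 0.023121 = 1.0270.
⟨E⟩ = 0.20780 eV, ⟨E²⟩ = 0.067248 eV².
C_V/k_B = (⟨E²⟩ − ⟨E⟩²)/(kT)² = (0.067248 − 0.043181)/0.045668 = 0.527.

0.527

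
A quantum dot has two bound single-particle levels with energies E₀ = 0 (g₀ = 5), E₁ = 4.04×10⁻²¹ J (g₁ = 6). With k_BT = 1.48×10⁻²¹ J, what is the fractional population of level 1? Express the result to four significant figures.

Eᵢ/kT = 0, 2.72973.
Z = Σ gᵢe^(−Eᵢ/kT) = 5·e^(−0) + 6·e^(−2.72973) = 5.00000 + 0.391421 = 5.39142.
P₁ = g₁ e^(−E₁/kT) / Z = 0.391421/5.39142 = 0.07260.

0.07260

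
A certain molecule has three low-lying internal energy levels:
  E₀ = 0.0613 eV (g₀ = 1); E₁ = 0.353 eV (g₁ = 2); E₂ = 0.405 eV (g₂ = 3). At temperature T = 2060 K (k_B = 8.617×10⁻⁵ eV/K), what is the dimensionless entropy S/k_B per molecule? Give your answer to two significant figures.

k_BT = 8.617×10⁻⁵ × 2060 K = 0.1775 eV.
Eᵢ/kT = 0.3454, 1.989, 2.282.
Z = Σ gᵢe^(−Eᵢ/kT) = 1·e^(−0.3454) + 2·e^(−1.989) + 3·e^(−2.282) = 0.7079 + 0.2737 + 0.3062 = 1.288.
⟨E⟩ = Σ EᵢPᵢ = 0.2050 eV.
S/k_B = ln Z + ⟨E⟩/kT = ln(1.288) + 0.2050/0.1775 = 0.2531 + 1.155 = 1.4.

1.4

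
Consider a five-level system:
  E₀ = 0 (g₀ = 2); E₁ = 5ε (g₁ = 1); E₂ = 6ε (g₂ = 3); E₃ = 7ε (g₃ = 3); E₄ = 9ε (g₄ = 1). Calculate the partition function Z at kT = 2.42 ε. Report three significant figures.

Z = 2.57

Eᵢ/kT = 0, 2.0661, 2.4793, 2.8926, 3.7190.
Z = Σ gᵢe^(−Eᵢ/kT) = 2·e^(−0) + 1·e^(−2.0661) + 3·e^(−2.4793) + 3·e^(−2.8926) + 1·e^(−3.7190) = 2.0000 + 0.12668 + 0.25141 + 0.16630 + 0.024258 = 2.5686.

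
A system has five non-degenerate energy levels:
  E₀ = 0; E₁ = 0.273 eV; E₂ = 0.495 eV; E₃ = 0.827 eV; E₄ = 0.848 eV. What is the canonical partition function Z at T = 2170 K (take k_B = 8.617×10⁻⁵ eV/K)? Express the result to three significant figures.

k_BT = 8.617×10⁻⁵ × 2170 K = 0.18699 eV.
Eᵢ/kT = 0, 1.4600, 2.6472, 4.4227, 4.5350.
Z = Σ e^(−Eᵢ/kT) = e^(−0) + e^(−1.4600) + e^(−2.6472) + e^(−4.4227) + e^(−4.5350) = 1.0000 + 0.23224 + 0.070849 + 0.012002 + 0.010727 = 1.3258.

Z = 1.33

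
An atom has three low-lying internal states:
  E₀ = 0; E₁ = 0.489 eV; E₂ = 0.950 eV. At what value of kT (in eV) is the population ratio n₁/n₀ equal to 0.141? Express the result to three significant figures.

n₁/n₀ = exp[−(E₁−E₀)/kT] = 0.141.
⇒ (E₁−E₀)/kT = ln(1/0.141) = ln(7.0922) = 1.9590.
kT = 0.489 eV / 1.9590 = 0.250 eV.

0.250 eV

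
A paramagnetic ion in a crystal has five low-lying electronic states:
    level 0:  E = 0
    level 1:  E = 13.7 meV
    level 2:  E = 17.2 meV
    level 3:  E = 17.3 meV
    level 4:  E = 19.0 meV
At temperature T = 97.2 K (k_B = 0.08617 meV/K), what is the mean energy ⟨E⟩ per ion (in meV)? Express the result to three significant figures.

5.82 meV

k_BT = 0.08617 × 97.2 K = 8.3757 meV.
Eᵢ/kT = 0, 1.6357, 2.0536, 2.0655, 2.2685.
Z = Σ e^(−Eᵢ/kT) = e^(−0) + e^(−1.6357) + e^(−2.0536) + e^(−2.0655) + e^(−2.2685) = 1.0000 + 0.19482 + 0.12827 + 0.12675 + 0.10347 = 1.5533.
⟨E⟩ = Σ Eᵢ e^(−Eᵢ/kT) / Z = (0·1.0000 + 13.7·0.19482 + 17.2·0.12827 + 17.3·0.12675 + 19.0·0.10347) / 1.5533 = 5.82 meV.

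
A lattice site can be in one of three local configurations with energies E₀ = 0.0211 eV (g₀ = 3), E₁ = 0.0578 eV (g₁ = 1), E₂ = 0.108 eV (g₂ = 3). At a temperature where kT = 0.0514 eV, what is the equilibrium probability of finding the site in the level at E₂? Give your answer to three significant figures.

0.137

Eᵢ/kT = 0.41051, 1.1245, 2.1012.
Z = Σ gᵢe^(−Eᵢ/kT) = 3·e^(−0.41051) + 1·e^(−1.1245) + 3·e^(−2.1012) = 1.9899 + 0.32481 + 0.36693 = 2.6816.
P₂ = g₂ e^(−E₂/kT) / Z = 0.36693/2.6816 = 0.137.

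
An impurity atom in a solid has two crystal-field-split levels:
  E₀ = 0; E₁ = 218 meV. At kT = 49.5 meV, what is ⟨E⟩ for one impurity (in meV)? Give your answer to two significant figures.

2.6 meV

Eᵢ/kT = 0, 4.404.
Z = Σ e^(−Eᵢ/kT) = e^(−0) + e^(−4.404) = 1.000 + 0.01223 = 1.012.
⟨E⟩ = Σ Eᵢ e^(−Eᵢ/kT) / Z = (0·1.000 + 218·0.01223) / 1.012 = 2.6 meV.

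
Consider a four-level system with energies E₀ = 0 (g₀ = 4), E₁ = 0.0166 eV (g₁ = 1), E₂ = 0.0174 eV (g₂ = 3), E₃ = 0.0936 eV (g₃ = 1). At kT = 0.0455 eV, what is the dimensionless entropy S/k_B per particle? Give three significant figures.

2.12

Eᵢ/kT = 0, 0.36484, 0.38242, 2.0571.
Z = Σ gᵢe^(−Eᵢ/kT) = 4·e^(−0) + 1·e^(−0.36484) + 3·e^(−0.38242) + 1·e^(−2.0571) = 4.0000 + 0.69431 + 2.0466 + 0.12782 = 6.8687.
⟨E⟩ = Σ EᵢPᵢ = 0.0086043 eV.
S/k_B = ln Z + ⟨E⟩/kT = ln(6.8687) + 0.0086043/0.0455 = 1.9270 + 0.18911 = 2.12.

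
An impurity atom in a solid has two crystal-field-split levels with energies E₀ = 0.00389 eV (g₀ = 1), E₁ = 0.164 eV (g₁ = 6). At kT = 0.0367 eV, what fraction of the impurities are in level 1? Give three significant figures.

Eᵢ/kT = 0.10599, 4.4687.
Z = Σ gᵢe^(−Eᵢ/kT) = 1·e^(−0.10599) + 6·e^(−4.4687) = 0.89943 + 0.068773 = 0.96820.
P₁ = g₁ e^(−E₁/kT) / Z = 0.068773/0.96820 = 0.0710.

0.0710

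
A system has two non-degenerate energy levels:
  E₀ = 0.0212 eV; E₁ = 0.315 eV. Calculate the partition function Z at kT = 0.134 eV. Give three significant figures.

Z = 0.949

Eᵢ/kT = 0.15821, 2.3507.
Z = Σ e^(−Eᵢ/kT) = e^(−0.15821) + e^(−2.3507) = 0.85367 + 0.095302 = 0.94897.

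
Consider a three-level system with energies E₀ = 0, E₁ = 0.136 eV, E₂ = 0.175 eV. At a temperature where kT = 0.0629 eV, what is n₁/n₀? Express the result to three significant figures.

0.115

n₁/n₀ = exp[−(E₁−E₀)/kT] = exp(−(0.136 eV)/(0.0629 eV)) = exp(-2.1622) = 0.115.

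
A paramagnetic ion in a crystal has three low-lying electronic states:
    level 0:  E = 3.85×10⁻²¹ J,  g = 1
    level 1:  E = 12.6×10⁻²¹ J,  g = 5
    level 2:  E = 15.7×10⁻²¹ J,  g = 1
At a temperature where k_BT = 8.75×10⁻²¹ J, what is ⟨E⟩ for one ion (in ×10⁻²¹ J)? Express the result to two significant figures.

10 ×10⁻²¹ J

Eᵢ/kT = 0.4400, 1.440, 1.794.
Z = Σ gᵢe^(−Eᵢ/kT) = 1·e^(−0.4400) + 5·e^(−1.440) + 1·e^(−1.794) = 0.6440 + 1.185 + 0.1663 = 1.995.
⟨E⟩ = Σ Eᵢ gᵢe^(−Eᵢ/kT) / Z = (3.85·0.6440 + 12.6·1.185 + 15.7·0.1663) / 1.995 = 10 ×10⁻²¹ J.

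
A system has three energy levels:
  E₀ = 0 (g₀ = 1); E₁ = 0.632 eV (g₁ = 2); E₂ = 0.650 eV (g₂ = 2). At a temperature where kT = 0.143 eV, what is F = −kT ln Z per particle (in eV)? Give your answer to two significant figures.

-0.0063 eV

Eᵢ/kT = 0, 4.420, 4.545.
Z = Σ gᵢe^(−Eᵢ/kT) = 1·e^(−0) + 2·e^(−4.420) + 2·e^(−4.545) = 1.000 + 0.02407 + 0.02124 = 1.045.
F = −kT ln Z = −0.143 × ln(1.045) = −0.143 × 0.04402 = -0.0063 eV.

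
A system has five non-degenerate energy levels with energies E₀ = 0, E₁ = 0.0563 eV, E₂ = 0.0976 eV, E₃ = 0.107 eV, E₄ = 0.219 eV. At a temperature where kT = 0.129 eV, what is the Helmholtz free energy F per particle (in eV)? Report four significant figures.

-0.1298 eV

Eᵢ/kT = 0, 0.436434, 0.756589, 0.829457, 1.69767.
Z = Σ e^(−Eᵢ/kT) = e^(−0) + e^(−0.436434) + e^(−0.756589) + e^(−0.829457) + e^(−1.69767) = 1.00000 + 0.646337 + 0.469264 + 0.436286 + 0.183110 = 2.73500.
F = −kT ln Z = −0.129 × ln(2.73500) = −0.129 × 1.00613 = -0.1298 eV.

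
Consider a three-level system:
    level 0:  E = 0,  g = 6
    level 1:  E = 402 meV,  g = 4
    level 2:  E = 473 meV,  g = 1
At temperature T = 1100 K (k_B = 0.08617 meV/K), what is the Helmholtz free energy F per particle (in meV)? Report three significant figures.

-171 meV

k_BT = 0.08617 × 1100 K = 94.787 meV.
Eᵢ/kT = 0, 4.2411, 4.9901.
Z = Σ gᵢe^(−Eᵢ/kT) = 6·e^(−0) + 4·e^(−4.2411) + 1·e^(−4.9901) = 6.0000 + 0.057567 + 0.0068050 = 6.0644.
F = −kT ln Z = −94.787 × ln(6.0644) = −94.787 × 1.8024 = -171 meV.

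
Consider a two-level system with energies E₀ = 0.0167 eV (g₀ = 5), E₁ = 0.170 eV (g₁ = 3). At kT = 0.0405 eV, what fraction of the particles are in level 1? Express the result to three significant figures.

0.0134

Eᵢ/kT = 0.41235, 4.1975.
Z = Σ gᵢe^(−Eᵢ/kT) = 5·e^(−0.41235) + 3·e^(−4.1975) = 3.3105 + 0.045099 = 3.3556.
P₁ = g₁ e^(−E₁/kT) / Z = 0.045099/3.3556 = 0.0134.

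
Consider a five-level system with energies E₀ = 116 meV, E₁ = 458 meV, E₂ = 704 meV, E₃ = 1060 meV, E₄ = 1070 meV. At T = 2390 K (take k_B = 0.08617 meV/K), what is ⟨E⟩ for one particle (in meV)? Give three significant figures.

k_BT = 0.08617 × 2390 K = 205.95 meV.
Eᵢ/kT = 0.56324, 2.2238, 3.4183, 5.1469, 5.1954.
Z = Σ e^(−Eᵢ/kT) = e^(−0.56324) + e^(−2.2238) + e^(−3.4183) + e^(−5.1469) + e^(−5.1954) = 0.56936 + 0.10820 + 0.032768 + 0.0058174 + 0.0055420 = 0.72169.
⟨E⟩ = Σ Eᵢ e^(−Eᵢ/kT) / Z = (116·0.56936 + 458·0.10820 + 704·0.032768 + 1060·0.0058174 + 1070·0.0055420) / 0.72169 = 209 meV.

209 meV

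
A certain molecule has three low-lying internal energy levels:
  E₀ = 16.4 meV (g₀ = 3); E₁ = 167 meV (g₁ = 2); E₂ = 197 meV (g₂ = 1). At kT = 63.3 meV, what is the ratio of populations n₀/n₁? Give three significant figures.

16.2

n₀/n₁ = (g₀/g₁) exp[−(E₀−E₁)/kT] = (3/2) × exp(−(-150.6 meV)/(63.3 meV)) = (3/2) × exp(2.3791) = 16.2.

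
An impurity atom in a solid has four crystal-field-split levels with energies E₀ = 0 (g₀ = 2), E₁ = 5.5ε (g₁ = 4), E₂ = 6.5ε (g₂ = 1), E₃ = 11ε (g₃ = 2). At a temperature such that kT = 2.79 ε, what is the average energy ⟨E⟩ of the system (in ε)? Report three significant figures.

1.53 ε

Eᵢ/kT = 0, 1.9713, 2.3297, 3.9427.
Z = Σ gᵢe^(−Eᵢ/kT) = 2·e^(−0) + 4·e^(−1.9713) + 1·e^(−2.3297) + 2·e^(−3.9427) = 2.0000 + 0.55710 + 0.097325 + 0.038792 = 2.6932.
⟨E⟩ = Σ Eᵢ gᵢe^(−Eᵢ/kT) / Z = (0·2.0000 + 5.5·0.55710 + 6.5·0.097325 + 11·0.038792) / 2.6932 = 1.53 ε.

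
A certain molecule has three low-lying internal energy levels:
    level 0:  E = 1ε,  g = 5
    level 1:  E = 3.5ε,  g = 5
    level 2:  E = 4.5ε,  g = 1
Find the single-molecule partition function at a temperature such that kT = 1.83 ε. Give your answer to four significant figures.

Z = 3.719

Eᵢ/kT = 0.546448, 1.91257, 2.45902.
Z = Σ gᵢe^(−Eᵢ/kT) = 5·e^(−0.546448) + 5·e^(−1.91257) + 1·e^(−2.45902) = 2.89501 + 0.738502 + 0.0855187 = 3.71903.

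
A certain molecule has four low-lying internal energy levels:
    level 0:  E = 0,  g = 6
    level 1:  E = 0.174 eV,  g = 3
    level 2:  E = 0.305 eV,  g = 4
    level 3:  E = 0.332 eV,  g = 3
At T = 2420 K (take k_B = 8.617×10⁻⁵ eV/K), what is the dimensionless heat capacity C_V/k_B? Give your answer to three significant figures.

k_BT = 8.617×10⁻⁵ × 2420 K = 0.20853 eV.
Eᵢ/kT = 0, 0.83441, 1.4626, 1.5921.
Z = Σ gᵢe^(−Eᵢ/kT) = 6·e^(−0) + 3·e^(−0.83441) + 4·e^(−1.4626) + 3·e^(−1.5921) = 6.0000 + 1.3024 + 0.92653 + 0.61049 = 8.8394.
⟨E⟩ = 0.080536 eV, ⟨E²⟩ = 0.021824 eV².
C_V/k_B = (⟨E²⟩ − ⟨E⟩²)/(kT)² = (0.021824 − 0.0064860)/0.043485 = 0.353.

0.353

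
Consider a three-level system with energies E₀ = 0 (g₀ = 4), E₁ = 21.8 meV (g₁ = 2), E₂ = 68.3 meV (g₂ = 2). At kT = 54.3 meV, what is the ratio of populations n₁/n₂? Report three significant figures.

2.35

n₁/n₂ = (g₁/g₂) exp[−(E₁−E₂)/kT] = (2/2) × exp(−(-46.5 meV)/(54.3 meV)) = (2/2) × exp(0.85635) = 2.35.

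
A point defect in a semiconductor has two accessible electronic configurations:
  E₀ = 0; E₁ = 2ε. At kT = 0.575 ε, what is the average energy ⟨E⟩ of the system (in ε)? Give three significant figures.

Eᵢ/kT = 0, 3.4783.
Z = Σ e^(−Eᵢ/kT) = e^(−0) + e^(−3.4783) = 1.0000 + 0.030860 = 1.0309.
⟨E⟩ = Σ Eᵢ e^(−Eᵢ/kT) / Z = (0·1.0000 + 2·0.030860) / 1.0309 = 0.0599 ε.

0.0599 ε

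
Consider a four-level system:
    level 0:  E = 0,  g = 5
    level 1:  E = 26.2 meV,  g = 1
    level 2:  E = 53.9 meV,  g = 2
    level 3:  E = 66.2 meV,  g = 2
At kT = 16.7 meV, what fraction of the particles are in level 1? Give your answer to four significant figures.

Eᵢ/kT = 0, 1.56886, 3.22754, 3.96407.
Z = Σ gᵢe^(−Eᵢ/kT) = 5·e^(−0) + 1·e^(−1.56886) + 2·e^(−3.22754) + 2·e^(−3.96407) = 5.00000 + 0.208282 + 0.0793099 + 0.0379714 = 5.32556.
P₁ = g₁ e^(−E₁/kT) / Z = 0.208282/5.32556 = 0.03911.

0.03911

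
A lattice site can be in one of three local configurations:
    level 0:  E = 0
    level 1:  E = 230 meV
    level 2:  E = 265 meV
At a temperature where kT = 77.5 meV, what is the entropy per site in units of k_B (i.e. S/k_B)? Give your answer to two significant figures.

Eᵢ/kT = 0, 2.968, 3.419.
Z = Σ e^(−Eᵢ/kT) = e^(−0) + e^(−2.968) + e^(−3.419) = 1.000 + 0.05141 + 0.03275 = 1.084.
⟨E⟩ = Σ EᵢPᵢ = 18.91 meV.
S/k_B = ln Z + ⟨E⟩/kT = ln(1.084) + 18.91/77.5 = 0.08066 + 0.2440 = 0.32.

0.32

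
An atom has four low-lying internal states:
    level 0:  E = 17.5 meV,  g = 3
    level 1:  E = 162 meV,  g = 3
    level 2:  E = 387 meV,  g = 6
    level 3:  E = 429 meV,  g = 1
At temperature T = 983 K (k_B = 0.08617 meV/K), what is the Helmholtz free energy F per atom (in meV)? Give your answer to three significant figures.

k_BT = 0.08617 × 983 K = 84.705 meV.
Eᵢ/kT = 0.20660, 1.9125, 4.5688, 5.0646.
Z = Σ gᵢe^(−Eᵢ/kT) = 3·e^(−0.20660) + 3·e^(−1.9125) + 6·e^(−4.5688) + 1·e^(−5.0646) = 2.4400 + 0.44313 + 0.062222 + 0.0063164 = 2.9517.
F = −kT ln Z = −84.705 × ln(2.9517) = −84.705 × 1.0824 = -91.7 meV.

-91.7 meV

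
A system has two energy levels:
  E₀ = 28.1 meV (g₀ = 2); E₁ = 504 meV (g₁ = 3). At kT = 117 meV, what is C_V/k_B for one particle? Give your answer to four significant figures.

Eᵢ/kT = 0.240171, 4.30769.
Z = Σ gᵢe^(−Eᵢ/kT) = 2·e^(−0.240171) + 3·e^(−4.30769) = 1.57299 + 0.0403939 = 1.61338.
⟨E⟩ = 40.0151 meV, ⟨E²⟩ = 7129.59 meV².
C_V/k_B = (⟨E²⟩ − ⟨E⟩²)/(kT)² = (7129.59 − 1601.21)/13689.0 = 0.4039.

0.4039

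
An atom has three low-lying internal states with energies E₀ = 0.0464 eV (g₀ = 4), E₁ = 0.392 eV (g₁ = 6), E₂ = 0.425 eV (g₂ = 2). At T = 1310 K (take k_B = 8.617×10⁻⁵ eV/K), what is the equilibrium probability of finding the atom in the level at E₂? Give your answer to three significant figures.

k_BT = 8.617×10⁻⁵ × 1310 K = 0.11288 eV.
Eᵢ/kT = 0.41106, 3.4727, 3.7651.
Z = Σ gᵢe^(−Eᵢ/kT) = 4·e^(−0.41106) + 6·e^(−3.4727) + 2·e^(−3.7651) = 2.6518 + 0.18620 + 0.046331 = 2.8843.
P₂ = g₂ e^(−E₂/kT) / Z = 0.046331/2.8843 = 0.0161.

0.0161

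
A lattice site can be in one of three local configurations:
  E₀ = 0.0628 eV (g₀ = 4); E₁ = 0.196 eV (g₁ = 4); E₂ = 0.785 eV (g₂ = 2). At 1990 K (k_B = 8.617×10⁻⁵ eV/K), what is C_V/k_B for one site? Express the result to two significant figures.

k_BT = 8.617×10⁻⁵ × 1990 K = 0.1715 eV.
Eᵢ/kT = 0.3662, 1.143, 4.577.
Z = Σ gᵢe^(−Eᵢ/kT) = 4·e^(−0.3662) + 4·e^(−1.143) + 2·e^(−4.577) = 2.773 + 1.275 + 0.02057 = 4.069.
⟨E⟩ = 0.1082 eV, ⟨E²⟩ = 0.01784 eV².
C_V/k_B = (⟨E²⟩ − ⟨E⟩²)/(kT)² = (0.01784 − 0.01171)/0.02941 = 0.21.

0.21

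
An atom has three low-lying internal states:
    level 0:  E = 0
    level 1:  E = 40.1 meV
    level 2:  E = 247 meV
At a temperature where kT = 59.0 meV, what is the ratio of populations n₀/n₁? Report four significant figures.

1.973

n₀/n₁ = exp[−(E₀−E₁)/kT] = exp(−(-40.1 meV)/(59.0 meV)) = exp(0.679661) = 1.973.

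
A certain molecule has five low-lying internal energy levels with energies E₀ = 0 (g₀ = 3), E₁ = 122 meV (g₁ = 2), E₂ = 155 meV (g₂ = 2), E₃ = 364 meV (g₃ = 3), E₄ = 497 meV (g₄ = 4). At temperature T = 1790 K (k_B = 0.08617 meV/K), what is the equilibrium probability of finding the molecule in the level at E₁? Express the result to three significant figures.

0.178

k_BT = 0.08617 × 1790 K = 154.24 meV.
Eᵢ/kT = 0, 0.79098, 1.0049, 2.3600, 3.2223.
Z = Σ gᵢe^(−Eᵢ/kT) = 3·e^(−0) + 2·e^(−0.79098) + 2·e^(−1.0049) + 3·e^(−2.3600) + 4·e^(−3.2223) = 3.0000 + 0.90680 + 0.73216 + 0.28326 + 0.15945 = 5.0817.
P₁ = g₁ e^(−E₁/kT) / Z = 0.90680/5.0817 = 0.178.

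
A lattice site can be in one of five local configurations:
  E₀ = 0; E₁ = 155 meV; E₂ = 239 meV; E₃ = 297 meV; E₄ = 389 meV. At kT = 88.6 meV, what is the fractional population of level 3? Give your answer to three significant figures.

0.0272

Eᵢ/kT = 0, 1.7494, 2.6975, 3.3521, 4.3905.
Z = Σ e^(−Eᵢ/kT) = e^(−0) + e^(−1.7494) + e^(−2.6975) + e^(−3.3521) + e^(−4.3905) = 1.0000 + 0.17388 + 0.067374 + 0.035011 + 0.012395 = 1.2887.
P₃ = e^(−E₃/kT) / Z = 0.035011/1.2887 = 0.0272.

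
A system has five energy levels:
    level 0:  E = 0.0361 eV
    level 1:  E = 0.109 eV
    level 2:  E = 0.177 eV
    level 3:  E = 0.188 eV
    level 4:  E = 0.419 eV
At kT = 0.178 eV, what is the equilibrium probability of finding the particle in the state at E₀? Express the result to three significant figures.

Eᵢ/kT = 0.20281, 0.61236, 0.99438, 1.0562, 2.3539.
Z = Σ e^(−Eᵢ/kT) = e^(−0.20281) + e^(−0.61236) + e^(−0.99438) + e^(−1.0562) + e^(−2.3539) = 0.81643 + 0.54207 + 0.36995 + 0.34777 + 0.094998 = 2.1712.
P₀ = e^(−E₀/kT) / Z = 0.81643/2.1712 = 0.376.

0.376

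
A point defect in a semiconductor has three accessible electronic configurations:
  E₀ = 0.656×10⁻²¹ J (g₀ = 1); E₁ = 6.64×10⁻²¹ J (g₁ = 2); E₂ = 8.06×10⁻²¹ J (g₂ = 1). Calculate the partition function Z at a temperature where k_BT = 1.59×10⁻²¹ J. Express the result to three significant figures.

Eᵢ/kT = 0.41258, 4.1761, 5.0692.
Z = Σ gᵢe^(−Eᵢ/kT) = 1·e^(−0.41258) + 2·e^(−4.1761) + 1·e^(−5.0692) = 0.66194 + 0.030717 + 0.0062874 = 0.69894.

Z = 0.699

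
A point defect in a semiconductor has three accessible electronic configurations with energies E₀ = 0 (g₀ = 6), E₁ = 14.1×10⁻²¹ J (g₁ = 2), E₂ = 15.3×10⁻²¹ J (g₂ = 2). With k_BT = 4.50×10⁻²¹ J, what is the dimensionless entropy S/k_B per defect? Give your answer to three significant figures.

Eᵢ/kT = 0, 3.1333, 3.4000.
Z = Σ gᵢe^(−Eᵢ/kT) = 6·e^(−0) + 2·e^(−3.1333) + 2·e^(−3.4000) = 6.0000 + 0.087148 + 0.066747 = 6.1539.
⟨E⟩ = Σ EᵢPᵢ = 0.36562 ×10⁻²¹ J.
S/k_B = ln Z + ⟨E⟩/kT = ln(6.1539) + 0.36562/4.50 = 1.8171 + 0.081249 = 1.90.

1.90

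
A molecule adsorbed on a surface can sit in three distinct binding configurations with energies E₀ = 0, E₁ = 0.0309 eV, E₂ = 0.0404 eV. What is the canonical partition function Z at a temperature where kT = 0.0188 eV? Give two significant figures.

Z = 1.3

Eᵢ/kT = 0, 1.644, 2.149.
Z = Σ e^(−Eᵢ/kT) = e^(−0) + e^(−1.644) + e^(−2.149) = 1.000 + 0.1932 + 0.1166 = 1.310.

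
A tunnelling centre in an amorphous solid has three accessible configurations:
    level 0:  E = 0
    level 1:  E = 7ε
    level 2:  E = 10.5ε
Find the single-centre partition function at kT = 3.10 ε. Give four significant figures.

Z = 1.138

Eᵢ/kT = 0, 2.25806, 3.38710.
Z = Σ e^(−Eᵢ/kT) = e^(−0) + e^(−2.25806) + e^(−3.38710) = 1.00000 + 0.104553 + 0.0338066 = 1.13836.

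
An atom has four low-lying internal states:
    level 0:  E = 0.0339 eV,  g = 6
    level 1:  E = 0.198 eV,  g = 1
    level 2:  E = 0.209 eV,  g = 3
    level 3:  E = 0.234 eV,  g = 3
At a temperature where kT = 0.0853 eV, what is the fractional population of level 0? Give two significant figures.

0.88

Eᵢ/kT = 0.3974, 2.321, 2.450, 2.743.
Z = Σ gᵢe^(−Eᵢ/kT) = 6·e^(−0.3974) + 1·e^(−2.321) + 3·e^(−2.450) + 3·e^(−2.743) = 4.032 + 0.09818 + 0.2589 + 0.1931 = 4.582.
P₀ = g₀ e^(−E₀/kT) / Z = 4.032/4.582 = 0.88.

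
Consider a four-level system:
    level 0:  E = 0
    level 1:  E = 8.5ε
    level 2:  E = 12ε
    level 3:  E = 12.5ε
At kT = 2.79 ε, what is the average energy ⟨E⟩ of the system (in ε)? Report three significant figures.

Eᵢ/kT = 0, 3.0466, 4.3011, 4.4803.
Z = Σ e^(−Eᵢ/kT) = e^(−0) + e^(−3.0466) + e^(−4.3011) + e^(−4.4803) = 1.0000 + 0.047520 + 0.013554 + 0.011330 = 1.0724.
⟨E⟩ = Σ Eᵢ e^(−Eᵢ/kT) / Z = (0·1.0000 + 8.5·0.047520 + 12·0.013554 + 12.5·0.011330) / 1.0724 = 0.660 ε.

0.660 ε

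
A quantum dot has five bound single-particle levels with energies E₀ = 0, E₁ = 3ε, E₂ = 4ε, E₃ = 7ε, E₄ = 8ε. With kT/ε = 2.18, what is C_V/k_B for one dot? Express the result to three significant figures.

0.859

Eᵢ/kT = 0, 1.3761, 1.8349, 3.2110, 3.6697.
Z = Σ e^(−Eᵢ/kT) = e^(−0) + e^(−1.3761) + e^(−1.8349) + e^(−3.2110) + e^(−3.6697) = 1.0000 + 0.25256 + 0.15963 + 0.040316 + 0.025484 = 1.4780.
⟨E⟩ = 1.2735 ε, ⟨E²⟩ = 5.7061 ε².
C_V/k_B = (⟨E²⟩ − ⟨E⟩²)/(kT)² = (5.7061 − 1.6218)/4.7524 = 0.859.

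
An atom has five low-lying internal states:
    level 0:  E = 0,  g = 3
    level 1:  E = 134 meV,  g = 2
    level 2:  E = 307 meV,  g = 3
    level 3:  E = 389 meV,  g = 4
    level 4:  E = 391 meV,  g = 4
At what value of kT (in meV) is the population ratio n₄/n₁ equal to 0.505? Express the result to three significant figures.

n₄/n₁ = (g₄/g₁) exp[−(E₄−E₁)/kT] = 0.505.
⇒ (E₄−E₁)/kT = ln((4/2)/0.505) = ln(3.9604) = 1.3763.
kT = 257 meV / 1.3763 = 187 meV.

187 meV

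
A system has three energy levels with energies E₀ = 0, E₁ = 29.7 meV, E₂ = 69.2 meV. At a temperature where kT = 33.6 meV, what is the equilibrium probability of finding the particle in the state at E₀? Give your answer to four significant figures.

Eᵢ/kT = 0, 0.883929, 2.05952.
Z = Σ e^(−Eᵢ/kT) = e^(−0) + e^(−0.883929) + e^(−2.05952) = 1.00000 + 0.413156 + 0.127515 = 1.54067.
P₀ = e^(−E₀/kT) / Z = 1.00000/1.54067 = 0.6491.

0.6491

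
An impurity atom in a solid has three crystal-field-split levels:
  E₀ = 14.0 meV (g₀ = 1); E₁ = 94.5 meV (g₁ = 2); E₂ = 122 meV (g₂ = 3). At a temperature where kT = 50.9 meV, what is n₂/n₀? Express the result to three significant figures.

0.359

n₂/n₀ = (g₂/g₀) exp[−(E₂−E₀)/kT] = (3/1) × exp(−(108.0 meV)/(50.9 meV)) = (3/1) × exp(-2.1218) = 0.359.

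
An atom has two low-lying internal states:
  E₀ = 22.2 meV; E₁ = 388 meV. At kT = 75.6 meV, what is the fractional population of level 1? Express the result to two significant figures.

0.0079

Eᵢ/kT = 0.2937, 5.132.
Z = Σ e^(−Eᵢ/kT) = e^(−0.2937) + e^(−5.132) = 0.7455 + 0.005905 = 0.7514.
P₁ = e^(−E₁/kT) / Z = 0.005905/0.7514 = 0.0079.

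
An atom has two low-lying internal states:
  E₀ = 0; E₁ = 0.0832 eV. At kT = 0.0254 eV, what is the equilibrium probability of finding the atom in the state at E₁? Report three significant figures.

0.0364

Eᵢ/kT = 0, 3.2756.
Z = Σ e^(−Eᵢ/kT) = e^(−0) + e^(−3.2756) = 1.0000 + 0.037794 = 1.0378.
P₁ = e^(−E₁/kT) / Z = 0.037794/1.0378 = 0.0364.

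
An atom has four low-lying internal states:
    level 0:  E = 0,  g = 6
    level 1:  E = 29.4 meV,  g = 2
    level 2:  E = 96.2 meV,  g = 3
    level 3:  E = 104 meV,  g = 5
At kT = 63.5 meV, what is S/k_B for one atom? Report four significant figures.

2.542

Eᵢ/kT = 0, 0.462992, 1.51496, 1.63780.
Z = Σ gᵢe^(−Eᵢ/kT) = 6·e^(−0) + 2·e^(−0.462992) + 3·e^(−1.51496) + 5·e^(−1.63780) = 6.00000 + 1.25880 + 0.659451 + 0.972036 = 8.89029.
⟨E⟩ = Σ EᵢPᵢ = 22.6696 meV.
S/k_B = ln Z + ⟨E⟩/kT = ln(8.89029) + 22.6696/63.5 = 2.18496 + 0.357002 = 2.542.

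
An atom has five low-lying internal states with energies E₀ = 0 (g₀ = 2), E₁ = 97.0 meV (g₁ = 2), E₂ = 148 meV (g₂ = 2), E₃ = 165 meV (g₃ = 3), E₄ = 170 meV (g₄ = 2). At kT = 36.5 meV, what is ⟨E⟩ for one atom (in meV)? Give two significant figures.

Eᵢ/kT = 0, 2.658, 4.055, 4.521, 4.658.
Z = Σ gᵢe^(−Eᵢ/kT) = 2·e^(−0) + 2·e^(−2.658) + 2·e^(−4.055) + 3·e^(−4.521) + 2·e^(−4.658) = 2.000 + 0.1402 + 0.03467 + 0.03263 + 0.01897 = 2.226.
⟨E⟩ = Σ Eᵢ gᵢe^(−Eᵢ/kT) / Z = (0·2.000 + 97.0·0.1402 + 148·0.03467 + 165·0.03263 + 170·0.01897) / 2.226 = 12 meV.

12 meV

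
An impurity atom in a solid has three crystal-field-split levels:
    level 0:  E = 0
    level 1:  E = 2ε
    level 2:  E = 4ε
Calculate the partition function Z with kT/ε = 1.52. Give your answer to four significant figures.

Eᵢ/kT = 0, 1.31579, 2.63158.
Z = Σ e^(−Eᵢ/kT) = e^(−0) + e^(−1.31579) + e^(−2.63158) = 1.00000 + 0.268262 + 0.0719647 = 1.34023.

Z = 1.340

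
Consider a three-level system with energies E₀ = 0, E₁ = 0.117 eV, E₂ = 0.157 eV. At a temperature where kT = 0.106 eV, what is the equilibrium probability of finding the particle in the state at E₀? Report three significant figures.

0.641

Eᵢ/kT = 0, 1.1038, 1.4811.
Z = Σ e^(−Eᵢ/kT) = e^(−0) + e^(−1.1038) + e^(−1.4811) = 1.0000 + 0.33161 + 0.22739 = 1.5590.
P₀ = e^(−E₀/kT) / Z = 1.0000/1.5590 = 0.641.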